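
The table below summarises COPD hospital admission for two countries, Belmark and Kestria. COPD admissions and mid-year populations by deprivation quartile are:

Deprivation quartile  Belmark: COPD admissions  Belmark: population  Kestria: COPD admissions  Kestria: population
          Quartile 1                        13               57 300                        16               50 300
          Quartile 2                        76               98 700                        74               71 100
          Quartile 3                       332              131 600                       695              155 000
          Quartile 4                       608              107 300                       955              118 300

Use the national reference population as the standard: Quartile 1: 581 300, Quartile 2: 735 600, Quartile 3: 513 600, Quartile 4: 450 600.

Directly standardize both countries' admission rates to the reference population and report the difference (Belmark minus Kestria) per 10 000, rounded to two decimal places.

Deprivation-specific rates per 10 000 for Belmark: 2.27, 7.70, 25.23, 56.66.
For Kestria: 3.18, 10.41, 44.84, 80.73.
Standard total = 2 281 100; weights = 0.2548, 0.3225, 0.2252, 0.1975.
Belmark: 0.2548×2.27 + 0.3225×7.70 + 0.2252×25.23 + 0.1975×56.66 = 19.9346 per 10 000.
Kestria: 0.2548×3.18 + 0.3225×10.41 + 0.2252×44.84 + 0.1975×80.73 = 30.2090 per 10 000.
Difference = 19.9346 − 30.2090 = -10.2745.

-10.27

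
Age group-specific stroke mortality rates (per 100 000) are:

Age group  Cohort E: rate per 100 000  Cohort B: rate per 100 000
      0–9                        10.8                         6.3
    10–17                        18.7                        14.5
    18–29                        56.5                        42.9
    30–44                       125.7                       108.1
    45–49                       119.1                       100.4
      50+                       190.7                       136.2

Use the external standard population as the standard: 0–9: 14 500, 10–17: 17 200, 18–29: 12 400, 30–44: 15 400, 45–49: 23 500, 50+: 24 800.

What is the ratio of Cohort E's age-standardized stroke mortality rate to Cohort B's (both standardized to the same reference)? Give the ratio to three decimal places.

Standard total = 107 800; weights = 0.1345, 0.1596, 0.1150, 0.1429, 0.2180, 0.2301.
Cohort E: 0.1345×10.8 + 0.1596×18.7 + 0.1150×56.5 + 0.1429×125.7 + 0.2180×119.1 + 0.2301×190.7 = 98.7276 per 100 000.
Cohort B: 0.1345×6.3 + 0.1596×14.5 + 0.1150×42.9 + 0.1429×108.1 + 0.2180×100.4 + 0.2301×136.2 = 76.7589 per 100 000.
Ratio = 98.7276 ÷ 76.7589 = 1.28620.

1.286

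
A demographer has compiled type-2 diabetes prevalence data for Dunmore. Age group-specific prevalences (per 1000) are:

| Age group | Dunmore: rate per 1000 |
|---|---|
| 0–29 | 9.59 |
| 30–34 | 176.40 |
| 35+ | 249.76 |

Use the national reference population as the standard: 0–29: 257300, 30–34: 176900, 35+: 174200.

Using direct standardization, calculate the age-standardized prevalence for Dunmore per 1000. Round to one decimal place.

Standard total = 608400; weights = 0.4229, 0.2908, 0.2863.
Standardized rate: 0.4229×9.59 + 0.2908×176.40 + 0.2863×249.76 = 126.8587 per 1000.

126.9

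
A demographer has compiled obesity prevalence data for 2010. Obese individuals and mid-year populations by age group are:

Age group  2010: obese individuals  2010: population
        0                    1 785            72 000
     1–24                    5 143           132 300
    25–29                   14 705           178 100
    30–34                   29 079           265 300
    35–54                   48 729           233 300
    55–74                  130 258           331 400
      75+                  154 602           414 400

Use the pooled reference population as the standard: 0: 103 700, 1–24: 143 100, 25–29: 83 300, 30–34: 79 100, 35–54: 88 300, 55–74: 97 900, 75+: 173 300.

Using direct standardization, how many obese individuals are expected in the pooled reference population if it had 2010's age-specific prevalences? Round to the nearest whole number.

145258

Age-specific rates per 1 000 for 2010: 24.792, 38.874, 82.566, 109.608, 208.868, 393.054, 373.074.
Expected obese individuals = Σ (standard pop × age-specific rate ÷ 1 000)
= 103 700×24.792/1 000 + 143 100×38.874/1 000 + 83 300×82.566/1 000 + 79 100×109.608/1 000 + 88 300×208.868/1 000 + 97 900×393.054/1 000 + 173 300×373.074/1 000
= 2570.90 + 5562.84 + 6877.75 + 8669.99 + 18443.08 + 38479.96 + 64653.78 = 145258.29.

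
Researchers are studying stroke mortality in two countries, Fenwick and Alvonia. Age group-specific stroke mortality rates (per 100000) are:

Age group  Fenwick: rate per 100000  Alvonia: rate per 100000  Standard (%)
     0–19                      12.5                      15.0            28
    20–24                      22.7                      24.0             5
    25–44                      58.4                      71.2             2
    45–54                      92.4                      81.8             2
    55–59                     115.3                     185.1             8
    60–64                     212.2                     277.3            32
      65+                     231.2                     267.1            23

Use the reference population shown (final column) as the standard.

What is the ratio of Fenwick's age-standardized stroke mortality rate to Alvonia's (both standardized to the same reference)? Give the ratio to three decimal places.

0.795

Standard weights: 0.28, 0.05, 0.02, 0.02, 0.08, 0.32, 0.23.
Fenwick: 0.2800×12.5 + 0.0500×22.7 + 0.0200×58.4 + 0.0200×92.4 + 0.0800×115.3 + 0.3200×212.2 + 0.2300×231.2 = 137.9550 per 100000.
Alvonia: 0.2800×15.0 + 0.0500×24.0 + 0.0200×71.2 + 0.0200×81.8 + 0.0800×185.1 + 0.3200×277.3 + 0.2300×267.1 = 173.4370 per 100000.
Ratio = 137.9550 ÷ 173.4370 = 0.79542.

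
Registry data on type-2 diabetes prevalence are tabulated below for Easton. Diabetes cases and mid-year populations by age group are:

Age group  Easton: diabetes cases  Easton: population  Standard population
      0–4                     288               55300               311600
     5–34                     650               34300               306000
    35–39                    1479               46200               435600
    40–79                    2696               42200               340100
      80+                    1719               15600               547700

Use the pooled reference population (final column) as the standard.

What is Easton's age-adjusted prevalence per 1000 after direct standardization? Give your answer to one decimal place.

53.3

Age-specific rates per 1000 for Easton: 5.208, 18.950, 32.013, 63.886, 110.192.
Standard total = 1941000; weights = 0.1605, 0.1577, 0.2244, 0.1752, 0.2822.
Standardized rate: 0.1605×5.208 + 0.1577×18.950 + 0.2244×32.013 + 0.1752×63.886 + 0.2822×110.192 = 53.2955 per 1000.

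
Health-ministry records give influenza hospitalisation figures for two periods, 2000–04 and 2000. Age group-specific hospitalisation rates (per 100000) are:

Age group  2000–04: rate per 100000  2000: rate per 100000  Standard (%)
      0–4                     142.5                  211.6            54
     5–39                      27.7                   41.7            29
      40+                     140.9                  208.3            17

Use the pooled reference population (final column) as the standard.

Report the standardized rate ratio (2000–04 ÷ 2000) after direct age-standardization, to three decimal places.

0.673

Standard weights: 0.54, 0.29, 0.17.
2000–04: 0.5400×142.5 + 0.2900×27.7 + 0.1700×140.9 = 108.9360 per 100000.
2000: 0.5400×211.6 + 0.2900×41.7 + 0.1700×208.3 = 161.7680 per 100000.
Ratio = 108.9360 ÷ 161.7680 = 0.67341.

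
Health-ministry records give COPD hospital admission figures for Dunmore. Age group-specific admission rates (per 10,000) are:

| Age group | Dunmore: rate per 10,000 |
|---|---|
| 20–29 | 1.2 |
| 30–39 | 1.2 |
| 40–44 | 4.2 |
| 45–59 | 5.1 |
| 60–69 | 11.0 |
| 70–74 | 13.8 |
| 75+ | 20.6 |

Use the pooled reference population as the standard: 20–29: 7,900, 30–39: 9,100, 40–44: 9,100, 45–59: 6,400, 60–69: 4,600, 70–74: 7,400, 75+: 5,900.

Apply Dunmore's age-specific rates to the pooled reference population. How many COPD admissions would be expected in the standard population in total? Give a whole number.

37

Expected COPD admissions = Σ (standard pop × age-specific rate ÷ 10,000)
= 7,900×1.2/10,000 + 9,100×1.2/10,000 + 9,100×4.2/10,000 + 6,400×5.1/10,000 + 4,600×11.0/10,000 + 7,400×13.8/10,000 + 5,900×20.6/10,000
= 0.95 + 1.09 + 3.82 + 3.26 + 5.06 + 10.21 + 12.15 = 36.55.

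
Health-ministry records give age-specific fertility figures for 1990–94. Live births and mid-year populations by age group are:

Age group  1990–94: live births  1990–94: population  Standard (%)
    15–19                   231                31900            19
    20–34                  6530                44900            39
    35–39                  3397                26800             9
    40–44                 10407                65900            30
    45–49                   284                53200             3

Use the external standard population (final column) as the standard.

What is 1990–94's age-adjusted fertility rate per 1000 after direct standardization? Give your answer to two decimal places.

Age-specific rates per 1000 for 1990–94: 7.241, 145.434, 126.754, 157.921, 5.338.
Standard weights: 0.19, 0.39, 0.09, 0.30, 0.03.
Standardized rate: 0.1900×7.241 + 0.3900×145.434 + 0.0900×126.754 + 0.3000×157.921 + 0.0300×5.338 = 117.0396 per 1000.

117.04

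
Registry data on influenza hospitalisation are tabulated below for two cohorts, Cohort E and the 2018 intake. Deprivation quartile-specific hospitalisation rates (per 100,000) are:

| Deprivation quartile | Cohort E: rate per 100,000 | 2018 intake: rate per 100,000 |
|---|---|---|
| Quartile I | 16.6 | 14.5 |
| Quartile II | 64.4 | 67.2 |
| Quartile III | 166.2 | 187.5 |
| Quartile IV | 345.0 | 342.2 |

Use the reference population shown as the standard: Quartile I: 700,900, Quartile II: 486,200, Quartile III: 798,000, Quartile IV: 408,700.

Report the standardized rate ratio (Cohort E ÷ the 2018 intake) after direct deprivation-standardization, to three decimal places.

0.953

Standard total = 2,393,800; weights = 0.2928, 0.2031, 0.3334, 0.1707.
Cohort E: 0.2928×16.6 + 0.2031×64.4 + 0.3334×166.2 + 0.1707×345.0 = 132.2480 per 100,000.
The 2018 intake: 0.2928×14.5 + 0.2031×67.2 + 0.3334×187.5 + 0.1707×342.2 = 138.8244 per 100,000.
Ratio = 132.2480 ÷ 138.8244 = 0.95263.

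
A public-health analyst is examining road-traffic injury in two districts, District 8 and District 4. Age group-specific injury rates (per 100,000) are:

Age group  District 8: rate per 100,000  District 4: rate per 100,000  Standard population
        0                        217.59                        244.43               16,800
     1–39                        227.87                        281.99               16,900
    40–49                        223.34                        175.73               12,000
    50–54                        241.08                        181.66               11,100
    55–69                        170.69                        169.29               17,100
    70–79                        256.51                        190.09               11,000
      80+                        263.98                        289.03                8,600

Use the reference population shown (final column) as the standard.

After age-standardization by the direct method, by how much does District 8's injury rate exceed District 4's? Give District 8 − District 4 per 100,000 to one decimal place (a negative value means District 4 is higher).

4.3

Standard total = 93,500; weights = 0.1797, 0.1807, 0.1283, 0.1187, 0.1829, 0.1176, 0.0920.
District 8: 0.1797×217.59 + 0.1807×227.87 + 0.1283×223.34 + 0.1187×241.08 + 0.1829×170.69 + 0.1176×256.51 + 0.0920×263.98 = 223.2430 per 100,000.
District 4: 0.1797×244.43 + 0.1807×281.99 + 0.1283×175.73 + 0.1187×181.66 + 0.1829×169.29 + 0.1176×190.09 + 0.0920×289.03 = 218.9171 per 100,000.
Difference = 223.2430 − 218.9171 = 4.3259.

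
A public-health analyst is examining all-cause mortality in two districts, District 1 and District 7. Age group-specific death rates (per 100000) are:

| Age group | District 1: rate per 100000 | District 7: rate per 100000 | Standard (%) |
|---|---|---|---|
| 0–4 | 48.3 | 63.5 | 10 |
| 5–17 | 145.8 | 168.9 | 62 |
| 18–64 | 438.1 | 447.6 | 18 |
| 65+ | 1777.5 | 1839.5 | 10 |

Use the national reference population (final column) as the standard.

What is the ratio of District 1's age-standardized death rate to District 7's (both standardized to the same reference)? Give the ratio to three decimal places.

0.937

Standard weights: 0.10, 0.62, 0.18, 0.10.
District 1: 0.1000×48.3 + 0.6200×145.8 + 0.1800×438.1 + 0.1000×1777.5 = 351.8340 per 100000.
District 7: 0.1000×63.5 + 0.6200×168.9 + 0.1800×447.6 + 0.1000×1839.5 = 375.5860 per 100000.
Ratio = 351.8340 ÷ 375.5860 = 0.93676.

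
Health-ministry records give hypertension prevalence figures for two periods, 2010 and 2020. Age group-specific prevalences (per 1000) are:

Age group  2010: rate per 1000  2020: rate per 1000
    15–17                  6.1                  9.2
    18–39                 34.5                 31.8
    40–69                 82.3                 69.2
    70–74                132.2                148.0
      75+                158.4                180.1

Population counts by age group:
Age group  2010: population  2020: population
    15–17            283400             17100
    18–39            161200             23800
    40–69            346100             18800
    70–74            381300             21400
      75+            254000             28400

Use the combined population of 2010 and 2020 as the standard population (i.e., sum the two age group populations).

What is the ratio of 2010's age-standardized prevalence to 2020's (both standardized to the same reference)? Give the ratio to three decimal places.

0.944

Combined standard total = 1535500; weights = 0.1957, 0.1205, 0.2376, 0.2623, 0.1839.
2010: 0.1957×6.1 + 0.1205×34.5 + 0.2376×82.3 + 0.2623×132.2 + 0.1839×158.4 = 88.7111 per 1000.
2020: 0.1957×9.2 + 0.1205×31.8 + 0.2376×69.2 + 0.2623×148.0 + 0.1839×180.1 = 94.0140 per 1000.
Ratio = 88.7111 ÷ 94.0140 = 0.94359.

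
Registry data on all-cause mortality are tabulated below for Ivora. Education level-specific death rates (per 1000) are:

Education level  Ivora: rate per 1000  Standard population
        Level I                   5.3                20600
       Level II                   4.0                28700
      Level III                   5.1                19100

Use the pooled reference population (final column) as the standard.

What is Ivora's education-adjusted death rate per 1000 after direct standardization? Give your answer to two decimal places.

Standard total = 68400; weights = 0.3012, 0.4196, 0.2792.
Standardized rate: 0.3012×5.3 + 0.4196×4.0 + 0.2792×5.1 = 4.6987 per 1000.

4.70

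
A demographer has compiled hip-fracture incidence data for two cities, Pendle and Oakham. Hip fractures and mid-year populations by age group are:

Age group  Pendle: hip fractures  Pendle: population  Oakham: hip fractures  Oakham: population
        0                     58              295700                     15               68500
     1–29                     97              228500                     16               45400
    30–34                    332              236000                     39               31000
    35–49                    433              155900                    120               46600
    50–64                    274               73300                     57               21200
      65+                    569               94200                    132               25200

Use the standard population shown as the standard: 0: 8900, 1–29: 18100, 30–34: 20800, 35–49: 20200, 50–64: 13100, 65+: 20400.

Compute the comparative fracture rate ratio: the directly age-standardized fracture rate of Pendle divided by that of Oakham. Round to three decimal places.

1.168

Age-specific rates per 100000 for Pendle: 19.61, 42.45, 140.68, 277.74, 373.81, 604.03.
For Oakham: 21.90, 35.24, 125.81, 257.51, 268.87, 523.81.
Standard total = 101500; weights = 0.0877, 0.1783, 0.2049, 0.1990, 0.1291, 0.2010.
Pendle: 0.0877×19.61 + 0.1783×42.45 + 0.2049×140.68 + 0.1990×277.74 + 0.1291×373.81 + 0.2010×604.03 = 263.0402 per 100000.
Oakham: 0.0877×21.90 + 0.1783×35.24 + 0.2049×125.81 + 0.1990×257.51 + 0.1291×268.87 + 0.2010×523.81 = 225.2133 per 100000.
Ratio = 263.0402 ÷ 225.2133 = 1.16796.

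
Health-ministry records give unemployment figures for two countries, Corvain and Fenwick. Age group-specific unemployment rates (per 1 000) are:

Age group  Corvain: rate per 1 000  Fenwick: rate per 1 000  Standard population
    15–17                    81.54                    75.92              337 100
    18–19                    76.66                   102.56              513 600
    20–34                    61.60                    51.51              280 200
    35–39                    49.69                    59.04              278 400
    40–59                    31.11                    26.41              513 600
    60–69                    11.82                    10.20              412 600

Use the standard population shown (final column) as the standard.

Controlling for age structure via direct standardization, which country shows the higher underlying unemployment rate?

Fenwick

Standard total = 2 335 500; weights = 0.1443, 0.2199, 0.1200, 0.1192, 0.2199, 0.1767.
Corvain: 0.1443×81.54 + 0.2199×76.66 + 0.1200×61.60 + 0.1192×49.69 + 0.2199×31.11 + 0.1767×11.82 = 50.8708 per 1 000.
Fenwick: 0.1443×75.92 + 0.2199×102.56 + 0.1200×51.51 + 0.1192×59.04 + 0.2199×26.41 + 0.1767×10.20 = 54.3395 per 1 000.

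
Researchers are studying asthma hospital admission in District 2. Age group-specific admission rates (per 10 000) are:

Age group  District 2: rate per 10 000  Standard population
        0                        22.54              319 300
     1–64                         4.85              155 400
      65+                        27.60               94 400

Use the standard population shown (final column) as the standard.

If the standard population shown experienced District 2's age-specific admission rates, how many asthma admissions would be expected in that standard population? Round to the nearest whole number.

1056

Expected asthma admissions = Σ (standard pop × age-specific rate ÷ 10 000)
= 319 300×22.54/10 000 + 155 400×4.85/10 000 + 94 400×27.60/10 000
= 719.70 + 75.37 + 260.54 = 1055.62.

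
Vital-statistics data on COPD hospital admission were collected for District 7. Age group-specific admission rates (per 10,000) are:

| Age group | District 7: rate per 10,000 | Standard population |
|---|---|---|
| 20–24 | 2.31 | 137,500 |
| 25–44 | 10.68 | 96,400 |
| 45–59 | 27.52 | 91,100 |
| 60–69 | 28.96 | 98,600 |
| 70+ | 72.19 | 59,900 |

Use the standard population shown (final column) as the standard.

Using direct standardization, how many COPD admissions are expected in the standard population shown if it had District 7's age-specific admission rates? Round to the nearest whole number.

1103

Expected COPD admissions = Σ (standard pop × age-specific rate ÷ 10,000)
= 137,500×2.31/10,000 + 96,400×10.68/10,000 + 91,100×27.52/10,000 + 98,600×28.96/10,000 + 59,900×72.19/10,000
= 31.76 + 102.96 + 250.71 + 285.55 + 432.42 = 1103.39.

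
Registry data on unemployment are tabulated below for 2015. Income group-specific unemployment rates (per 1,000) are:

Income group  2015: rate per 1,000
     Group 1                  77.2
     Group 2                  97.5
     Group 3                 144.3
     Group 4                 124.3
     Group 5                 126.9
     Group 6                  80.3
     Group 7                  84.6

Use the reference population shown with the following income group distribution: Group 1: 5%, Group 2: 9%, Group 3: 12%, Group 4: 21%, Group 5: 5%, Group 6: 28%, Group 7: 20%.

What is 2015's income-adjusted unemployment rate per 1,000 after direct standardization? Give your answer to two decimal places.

Standard weights: 0.05, 0.09, 0.12, 0.21, 0.05, 0.28, 0.20.
Standardized rate: 0.0500×77.2 + 0.0900×97.5 + 0.1200×144.3 + 0.2100×124.3 + 0.0500×126.9 + 0.2800×80.3 + 0.2000×84.6 = 101.8030 per 1,000.

101.80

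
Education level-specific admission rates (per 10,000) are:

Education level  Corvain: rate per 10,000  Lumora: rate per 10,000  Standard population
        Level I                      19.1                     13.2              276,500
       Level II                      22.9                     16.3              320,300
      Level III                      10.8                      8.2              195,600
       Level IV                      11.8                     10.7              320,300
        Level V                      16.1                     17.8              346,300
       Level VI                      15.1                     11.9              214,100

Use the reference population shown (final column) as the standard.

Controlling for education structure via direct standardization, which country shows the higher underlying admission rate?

Standard total = 1,673,100; weights = 0.1653, 0.1914, 0.1169, 0.1914, 0.2070, 0.1280.
Corvain: 0.1653×19.1 + 0.1914×22.9 + 0.1169×10.8 + 0.1914×11.8 + 0.2070×16.1 + 0.1280×15.1 = 16.3268 per 10,000.
Lumora: 0.1653×13.2 + 0.1914×16.3 + 0.1169×8.2 + 0.1914×10.7 + 0.2070×17.8 + 0.1280×11.9 = 13.5161 per 10,000.

Corvain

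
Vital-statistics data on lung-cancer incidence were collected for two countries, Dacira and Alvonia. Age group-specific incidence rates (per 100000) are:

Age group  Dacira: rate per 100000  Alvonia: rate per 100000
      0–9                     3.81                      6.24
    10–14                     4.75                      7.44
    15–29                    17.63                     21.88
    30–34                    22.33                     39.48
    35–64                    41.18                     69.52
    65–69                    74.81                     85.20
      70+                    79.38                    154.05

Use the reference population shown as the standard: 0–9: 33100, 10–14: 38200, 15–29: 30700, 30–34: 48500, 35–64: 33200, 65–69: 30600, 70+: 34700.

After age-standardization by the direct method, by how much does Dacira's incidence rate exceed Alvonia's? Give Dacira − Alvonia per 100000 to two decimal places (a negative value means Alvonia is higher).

Standard total = 249000; weights = 0.1329, 0.1534, 0.1233, 0.1948, 0.1333, 0.1229, 0.1394.
Dacira: 0.1329×3.81 + 0.1534×4.75 + 0.1233×17.63 + 0.1948×22.33 + 0.1333×41.18 + 0.1229×74.81 + 0.1394×79.38 = 33.5046 per 100000.
Alvonia: 0.1329×6.24 + 0.1534×7.44 + 0.1233×21.88 + 0.1948×39.48 + 0.1333×69.52 + 0.1229×85.20 + 0.1394×154.05 = 53.5661 per 100000.
Difference = 33.5046 − 53.5661 = -20.0615.

-20.06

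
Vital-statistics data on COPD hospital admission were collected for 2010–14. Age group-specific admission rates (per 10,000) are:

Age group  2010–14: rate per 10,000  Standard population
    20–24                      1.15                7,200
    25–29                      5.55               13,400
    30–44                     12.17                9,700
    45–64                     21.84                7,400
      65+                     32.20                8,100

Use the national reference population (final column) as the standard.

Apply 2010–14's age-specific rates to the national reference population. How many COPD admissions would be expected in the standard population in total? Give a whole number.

62

Expected COPD admissions = Σ (standard pop × age-specific rate ÷ 10,000)
= 7,200×1.15/10,000 + 13,400×5.55/10,000 + 9,700×12.17/10,000 + 7,400×21.84/10,000 + 8,100×32.20/10,000
= 0.83 + 7.44 + 11.80 + 16.16 + 26.08 = 62.31.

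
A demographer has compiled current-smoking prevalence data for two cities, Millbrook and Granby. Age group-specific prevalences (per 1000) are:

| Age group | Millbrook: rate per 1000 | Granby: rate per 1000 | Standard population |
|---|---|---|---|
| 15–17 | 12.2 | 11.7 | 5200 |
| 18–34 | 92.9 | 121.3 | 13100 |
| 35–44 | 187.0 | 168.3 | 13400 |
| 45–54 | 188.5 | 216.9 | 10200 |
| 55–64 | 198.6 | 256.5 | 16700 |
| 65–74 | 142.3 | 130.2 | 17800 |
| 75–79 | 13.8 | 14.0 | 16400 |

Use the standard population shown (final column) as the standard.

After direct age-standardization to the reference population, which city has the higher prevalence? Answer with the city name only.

Standard total = 92800; weights = 0.0560, 0.1412, 0.1444, 0.1099, 0.1800, 0.1918, 0.1767.
Millbrook: 0.0560×12.2 + 0.1412×92.9 + 0.1444×187.0 + 0.1099×188.5 + 0.1800×198.6 + 0.1918×142.3 + 0.1767×13.8 = 126.9915 per 1000.
Granby: 0.0560×11.7 + 0.1412×121.3 + 0.1444×168.3 + 0.1099×216.9 + 0.1800×256.5 + 0.1918×130.2 + 0.1767×14.0 = 139.5278 per 1000.

Granby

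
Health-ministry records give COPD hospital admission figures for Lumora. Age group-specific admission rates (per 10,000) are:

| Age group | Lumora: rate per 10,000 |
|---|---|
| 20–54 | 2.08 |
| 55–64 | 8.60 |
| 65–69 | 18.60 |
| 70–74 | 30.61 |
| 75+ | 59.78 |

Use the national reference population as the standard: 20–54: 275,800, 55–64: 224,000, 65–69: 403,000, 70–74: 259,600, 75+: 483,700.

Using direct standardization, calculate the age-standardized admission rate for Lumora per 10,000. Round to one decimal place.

Standard total = 1,646,100; weights = 0.1675, 0.1361, 0.2448, 0.1577, 0.2938.
Standardized rate: 0.1675×2.08 + 0.1361×8.60 + 0.2448×18.60 + 0.1577×30.61 + 0.2938×59.78 = 28.4660 per 10,000.

28.5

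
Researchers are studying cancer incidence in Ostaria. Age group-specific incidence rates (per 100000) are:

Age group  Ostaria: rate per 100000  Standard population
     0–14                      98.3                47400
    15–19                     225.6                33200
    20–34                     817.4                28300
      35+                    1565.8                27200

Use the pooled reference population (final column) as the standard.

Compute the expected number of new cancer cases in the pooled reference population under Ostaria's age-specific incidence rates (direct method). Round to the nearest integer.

779

Expected new cancer cases = Σ (standard pop × age-specific rate ÷ 100000)
= 47400×98.3/100000 + 33200×225.6/100000 + 28300×817.4/100000 + 27200×1565.8/100000
= 46.59 + 74.90 + 231.32 + 425.90 = 778.72.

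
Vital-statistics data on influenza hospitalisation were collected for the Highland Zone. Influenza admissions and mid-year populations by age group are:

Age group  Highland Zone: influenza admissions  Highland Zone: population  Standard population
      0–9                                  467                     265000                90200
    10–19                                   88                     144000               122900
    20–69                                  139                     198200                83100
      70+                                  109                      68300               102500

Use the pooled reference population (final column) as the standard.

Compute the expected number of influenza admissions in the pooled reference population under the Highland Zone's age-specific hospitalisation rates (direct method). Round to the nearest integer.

Age-specific rates per 100000 for the Highland Zone: 176.23, 61.11, 70.13, 159.59.
Expected influenza admissions = Σ (standard pop × age-specific rate ÷ 100000)
= 90200×176.23/100000 + 122900×61.11/100000 + 83100×70.13/100000 + 102500×159.59/100000
= 158.96 + 75.11 + 58.28 + 163.58 = 455.92.

456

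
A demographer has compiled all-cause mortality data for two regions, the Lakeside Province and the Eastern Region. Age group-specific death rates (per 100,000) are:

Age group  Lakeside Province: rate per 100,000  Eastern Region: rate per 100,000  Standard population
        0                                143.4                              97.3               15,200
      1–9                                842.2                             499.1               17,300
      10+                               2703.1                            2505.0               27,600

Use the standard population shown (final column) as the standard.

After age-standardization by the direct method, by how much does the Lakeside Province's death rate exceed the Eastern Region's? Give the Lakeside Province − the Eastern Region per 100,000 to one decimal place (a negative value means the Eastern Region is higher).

201.4

Standard total = 60,100; weights = 0.2529, 0.2879, 0.4592.
The Lakeside Province: 0.2529×143.4 + 0.2879×842.2 + 0.4592×2703.1 = 1520.0549 per 100,000.
The Eastern Region: 0.2529×97.3 + 0.2879×499.1 + 0.4592×2505.0 = 1318.6587 per 100,000.
Difference = 1520.0549 − 1318.6587 = 201.3962.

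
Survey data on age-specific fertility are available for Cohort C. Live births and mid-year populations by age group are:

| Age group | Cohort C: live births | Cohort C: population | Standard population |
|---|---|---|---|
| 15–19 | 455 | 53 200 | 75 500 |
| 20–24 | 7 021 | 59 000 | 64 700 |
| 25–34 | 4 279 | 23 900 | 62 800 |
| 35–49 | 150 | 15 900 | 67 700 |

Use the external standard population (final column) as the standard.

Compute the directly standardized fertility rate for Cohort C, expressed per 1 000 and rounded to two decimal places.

Age-specific rates per 1 000 for Cohort C: 8.553, 119.000, 179.038, 9.434.
Standard total = 270 700; weights = 0.2789, 0.2390, 0.2320, 0.2501.
Standardized rate: 0.2789×8.553 + 0.2390×119.000 + 0.2320×179.038 + 0.2501×9.434 = 74.7221 per 1 000.

74.72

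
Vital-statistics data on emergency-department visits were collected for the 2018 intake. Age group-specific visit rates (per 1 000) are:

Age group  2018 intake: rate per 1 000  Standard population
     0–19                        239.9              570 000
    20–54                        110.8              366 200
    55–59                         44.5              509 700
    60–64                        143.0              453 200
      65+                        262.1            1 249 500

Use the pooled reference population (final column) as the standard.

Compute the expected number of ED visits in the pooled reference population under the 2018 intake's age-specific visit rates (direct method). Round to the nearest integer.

Expected ED visits = Σ (standard pop × age-specific rate ÷ 1 000)
= 570 000×239.9/1 000 + 366 200×110.8/1 000 + 509 700×44.5/1 000 + 453 200×143.0/1 000 + 1 249 500×262.1/1 000
= 136743.00 + 40574.96 + 22681.65 + 64807.60 + 327493.95 = 592301.16.

592301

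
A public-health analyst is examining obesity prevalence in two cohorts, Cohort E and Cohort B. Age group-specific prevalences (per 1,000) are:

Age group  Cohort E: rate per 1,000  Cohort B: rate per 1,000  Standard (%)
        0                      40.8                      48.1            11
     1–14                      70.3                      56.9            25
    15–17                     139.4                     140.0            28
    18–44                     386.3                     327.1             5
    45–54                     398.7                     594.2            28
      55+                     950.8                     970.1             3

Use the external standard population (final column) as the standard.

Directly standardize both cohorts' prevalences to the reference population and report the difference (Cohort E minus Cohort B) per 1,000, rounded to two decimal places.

Standard weights: 0.11, 0.25, 0.28, 0.05, 0.28, 0.03.
Cohort E: 0.1100×40.8 + 0.2500×70.3 + 0.2800×139.4 + 0.0500×386.3 + 0.2800×398.7 + 0.0300×950.8 = 220.5700 per 1,000.
Cohort B: 0.1100×48.1 + 0.2500×56.9 + 0.2800×140.0 + 0.0500×327.1 + 0.2800×594.2 + 0.0300×970.1 = 270.5500 per 1,000.
Difference = 220.5700 − 270.5500 = -49.9800.

-49.98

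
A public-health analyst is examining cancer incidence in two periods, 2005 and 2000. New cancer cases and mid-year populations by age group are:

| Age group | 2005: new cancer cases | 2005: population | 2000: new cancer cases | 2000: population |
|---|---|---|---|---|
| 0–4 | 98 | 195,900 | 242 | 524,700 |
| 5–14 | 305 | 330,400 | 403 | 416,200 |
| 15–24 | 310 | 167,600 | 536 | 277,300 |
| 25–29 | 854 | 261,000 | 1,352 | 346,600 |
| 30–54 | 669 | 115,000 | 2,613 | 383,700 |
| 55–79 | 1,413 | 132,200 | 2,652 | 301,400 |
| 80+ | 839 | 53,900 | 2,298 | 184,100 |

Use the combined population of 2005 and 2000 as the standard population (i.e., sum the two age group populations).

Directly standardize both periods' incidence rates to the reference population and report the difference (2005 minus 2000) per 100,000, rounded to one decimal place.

17.2

Age-specific rates per 100,000 for 2005: 50.03, 92.31, 184.96, 327.20, 581.74, 1068.84, 1556.59.
For 2000: 46.12, 96.83, 193.29, 390.08, 681.00, 879.89, 1248.23.
Combined standard total = 3,690,000; weights = 0.1953, 0.2023, 0.1206, 0.1647, 0.1351, 0.1175, 0.0645.
2005: 0.1953×50.03 + 0.2023×92.31 + 0.1206×184.96 + 0.1647×327.20 + 0.1351×581.74 + 0.1175×1068.84 + 0.0645×1556.59 = 409.2400 per 100,000.
2000: 0.1953×46.12 + 0.2023×96.83 + 0.1206×193.29 + 0.1647×390.08 + 0.1351×681.00 + 0.1175×879.89 + 0.0645×1248.23 = 392.0731 per 100,000.
Difference = 409.2400 − 392.0731 = 17.1669.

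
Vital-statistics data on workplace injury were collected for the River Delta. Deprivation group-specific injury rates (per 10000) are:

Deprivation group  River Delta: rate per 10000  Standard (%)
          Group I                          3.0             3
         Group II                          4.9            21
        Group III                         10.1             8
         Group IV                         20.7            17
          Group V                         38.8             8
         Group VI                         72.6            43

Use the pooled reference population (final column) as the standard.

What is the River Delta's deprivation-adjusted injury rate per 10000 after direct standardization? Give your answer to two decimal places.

39.77

Standard weights: 0.03, 0.21, 0.08, 0.17, 0.08, 0.43.
Standardized rate: 0.0300×3.0 + 0.2100×4.9 + 0.0800×10.1 + 0.1700×20.7 + 0.0800×38.8 + 0.4300×72.6 = 39.7680 per 10000.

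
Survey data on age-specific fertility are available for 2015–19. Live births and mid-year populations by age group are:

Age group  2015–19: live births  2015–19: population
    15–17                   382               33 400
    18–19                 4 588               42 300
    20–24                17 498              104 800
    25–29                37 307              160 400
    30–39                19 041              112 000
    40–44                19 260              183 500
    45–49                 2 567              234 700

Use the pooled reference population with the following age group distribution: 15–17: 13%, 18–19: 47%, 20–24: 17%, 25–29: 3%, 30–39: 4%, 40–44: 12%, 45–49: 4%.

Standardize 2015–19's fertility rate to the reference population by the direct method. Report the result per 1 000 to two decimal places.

Age-specific rates per 1 000 for 2015–19: 11.437, 108.463, 166.966, 232.587, 170.009, 104.959, 10.937.
Standard weights: 0.13, 0.47, 0.17, 0.03, 0.04, 0.12, 0.04.
Standardized rate: 0.1300×11.437 + 0.4700×108.463 + 0.1700×166.966 + 0.0300×232.587 + 0.0400×170.009 + 0.1200×104.959 + 0.0400×10.937 = 107.6593 per 1 000.

107.66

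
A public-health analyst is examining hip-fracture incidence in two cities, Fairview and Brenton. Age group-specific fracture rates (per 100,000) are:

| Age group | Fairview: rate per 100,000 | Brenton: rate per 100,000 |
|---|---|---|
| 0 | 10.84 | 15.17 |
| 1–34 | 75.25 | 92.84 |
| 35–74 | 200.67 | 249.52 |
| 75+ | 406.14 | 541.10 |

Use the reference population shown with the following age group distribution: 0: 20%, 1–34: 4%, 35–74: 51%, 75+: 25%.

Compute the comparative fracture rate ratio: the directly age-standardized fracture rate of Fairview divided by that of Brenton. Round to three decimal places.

Standard weights: 0.20, 0.04, 0.51, 0.25.
Fairview: 0.2000×10.84 + 0.0400×75.25 + 0.5100×200.67 + 0.2500×406.14 = 209.0547 per 100,000.
Brenton: 0.2000×15.17 + 0.0400×92.84 + 0.5100×249.52 + 0.2500×541.10 = 269.2778 per 100,000.
Ratio = 209.0547 ÷ 269.2778 = 0.77635.

0.776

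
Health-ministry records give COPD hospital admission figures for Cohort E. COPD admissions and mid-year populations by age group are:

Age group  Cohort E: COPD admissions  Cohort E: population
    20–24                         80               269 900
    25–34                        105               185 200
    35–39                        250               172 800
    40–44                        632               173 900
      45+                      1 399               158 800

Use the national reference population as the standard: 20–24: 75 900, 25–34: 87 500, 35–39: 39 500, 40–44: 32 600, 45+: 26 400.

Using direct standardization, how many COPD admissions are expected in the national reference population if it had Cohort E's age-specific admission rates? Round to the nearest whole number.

Age-specific rates per 10 000 for Cohort E: 2.96, 5.67, 14.47, 36.34, 88.10.
Expected COPD admissions = Σ (standard pop × age-specific rate ÷ 10 000)
= 75 900×2.96/10 000 + 87 500×5.67/10 000 + 39 500×14.47/10 000 + 32 600×36.34/10 000 + 26 400×88.10/10 000
= 22.50 + 49.61 + 57.15 + 118.48 + 232.58 = 480.31.

480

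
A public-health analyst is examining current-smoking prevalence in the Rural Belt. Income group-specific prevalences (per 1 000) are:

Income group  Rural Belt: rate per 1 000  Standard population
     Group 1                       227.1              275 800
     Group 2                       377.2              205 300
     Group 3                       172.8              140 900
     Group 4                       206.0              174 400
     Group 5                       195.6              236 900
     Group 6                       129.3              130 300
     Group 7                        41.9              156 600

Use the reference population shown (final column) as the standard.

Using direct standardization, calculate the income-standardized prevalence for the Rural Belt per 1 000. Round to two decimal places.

204.59

Standard total = 1 320 200; weights = 0.2089, 0.1555, 0.1067, 0.1321, 0.1794, 0.0987, 0.1186.
Standardized rate: 0.2089×227.1 + 0.1555×377.2 + 0.1067×172.8 + 0.1321×206.0 + 0.1794×195.6 + 0.0987×129.3 + 0.1186×41.9 = 204.5858 per 1 000.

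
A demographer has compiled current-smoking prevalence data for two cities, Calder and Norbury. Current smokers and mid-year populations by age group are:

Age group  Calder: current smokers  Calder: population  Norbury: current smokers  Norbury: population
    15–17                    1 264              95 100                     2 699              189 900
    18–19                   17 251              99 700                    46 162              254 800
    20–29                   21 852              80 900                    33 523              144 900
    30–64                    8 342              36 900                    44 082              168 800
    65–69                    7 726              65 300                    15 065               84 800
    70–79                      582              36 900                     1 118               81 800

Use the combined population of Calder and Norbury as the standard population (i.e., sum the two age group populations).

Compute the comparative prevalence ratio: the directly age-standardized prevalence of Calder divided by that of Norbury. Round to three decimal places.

Age-specific rates per 1 000 for Calder: 13.291, 173.029, 270.111, 226.070, 118.315, 15.772.
For Norbury: 14.213, 181.170, 231.353, 261.149, 177.653, 13.667.
Combined standard total = 1 339 800; weights = 0.2127, 0.2646, 0.1685, 0.1535, 0.1120, 0.0886.
Calder: 0.2127×13.291 + 0.2646×173.029 + 0.1685×270.111 + 0.1535×226.070 + 0.1120×118.315 + 0.0886×15.772 = 143.4930 per 1 000.
Norbury: 0.2127×14.213 + 0.2646×181.170 + 0.1685×231.353 + 0.1535×261.149 + 0.1120×177.653 + 0.0886×13.667 = 151.1578 per 1 000.
Ratio = 143.4930 ÷ 151.1578 = 0.94929.

0.949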